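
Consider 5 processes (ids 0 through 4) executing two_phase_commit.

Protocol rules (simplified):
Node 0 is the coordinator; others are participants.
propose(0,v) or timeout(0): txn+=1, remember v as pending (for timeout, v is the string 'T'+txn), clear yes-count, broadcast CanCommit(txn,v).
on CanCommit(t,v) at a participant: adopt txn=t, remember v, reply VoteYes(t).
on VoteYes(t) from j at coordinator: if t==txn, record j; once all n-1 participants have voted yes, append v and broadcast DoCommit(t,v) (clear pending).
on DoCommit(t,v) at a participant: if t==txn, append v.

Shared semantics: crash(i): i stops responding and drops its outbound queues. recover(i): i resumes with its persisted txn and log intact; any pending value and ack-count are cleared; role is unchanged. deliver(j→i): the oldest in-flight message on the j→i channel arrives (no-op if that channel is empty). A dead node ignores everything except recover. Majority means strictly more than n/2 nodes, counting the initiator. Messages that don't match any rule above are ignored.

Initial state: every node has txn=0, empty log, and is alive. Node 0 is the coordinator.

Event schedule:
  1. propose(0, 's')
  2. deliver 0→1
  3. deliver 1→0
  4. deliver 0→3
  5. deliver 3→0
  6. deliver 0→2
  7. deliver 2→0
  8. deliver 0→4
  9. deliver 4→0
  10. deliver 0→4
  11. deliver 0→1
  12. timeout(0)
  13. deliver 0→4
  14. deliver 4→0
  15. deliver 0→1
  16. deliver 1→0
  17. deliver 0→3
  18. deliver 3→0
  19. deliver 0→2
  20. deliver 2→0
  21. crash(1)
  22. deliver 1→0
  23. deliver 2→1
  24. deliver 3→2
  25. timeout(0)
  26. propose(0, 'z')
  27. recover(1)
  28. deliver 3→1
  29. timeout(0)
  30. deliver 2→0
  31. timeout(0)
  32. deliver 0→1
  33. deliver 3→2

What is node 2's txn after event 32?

step 1 propose(0,'s'): 0={coor,t=1,log=-}
step 2 deliver 0→1: 1={part,t=1,log=-}
step 3 deliver 1→0: —
step 4 deliver 0→3: 3={part,t=1,log=-}
step 5 deliver 3→0: —
step 6 deliver 0→2: 2={part,t=1,log=-}
step 7 deliver 2→0: —
step 8 deliver 0→4: 4={part,t=1,log=-}
step 9 deliver 4→0: 0={coor,t=1,log=s}
step 10 deliver 0→4: 4={part,t=1,log=s}
step 11 deliver 0→1: 1={part,t=1,log=s}
step 12 timeout(0): 0={coor,t=2,log=s}
step 13 deliver 0→4: 4={part,t=2,log=s}
step 14 deliver 4→0: —
step 15 deliver 0→1: 1={part,t=2,log=s}
step 16 deliver 1→0: —
step 17 deliver 0→3: 3={part,t=1,log=s}
step 18 deliver 3→0: —
step 19 deliver 0→2: 2={part,t=1,log=s}
step 20 deliver 2→0: —
step 21 crash(1): 1={✗part,t=2,log=s}
step 22 deliver 1→0: —
step 23 deliver 2→1: —
step 24 deliver 3→2: —
step 25 timeout(0): 0={coor,t=3,log=s}
step 26 propose(0,'z'): 0={coor,t=4,log=s}
step 27 recover(1): 1={part,t=2,log=s}
step 28 deliver 3→1: —
step 29 timeout(0): 0={coor,t=5,log=s}
step 30 deliver 2→0: —
step 31 timeout(0): 0={coor,t=6,log=s}
step 32 deliver 0→1: 1={part,t=3,log=s}

1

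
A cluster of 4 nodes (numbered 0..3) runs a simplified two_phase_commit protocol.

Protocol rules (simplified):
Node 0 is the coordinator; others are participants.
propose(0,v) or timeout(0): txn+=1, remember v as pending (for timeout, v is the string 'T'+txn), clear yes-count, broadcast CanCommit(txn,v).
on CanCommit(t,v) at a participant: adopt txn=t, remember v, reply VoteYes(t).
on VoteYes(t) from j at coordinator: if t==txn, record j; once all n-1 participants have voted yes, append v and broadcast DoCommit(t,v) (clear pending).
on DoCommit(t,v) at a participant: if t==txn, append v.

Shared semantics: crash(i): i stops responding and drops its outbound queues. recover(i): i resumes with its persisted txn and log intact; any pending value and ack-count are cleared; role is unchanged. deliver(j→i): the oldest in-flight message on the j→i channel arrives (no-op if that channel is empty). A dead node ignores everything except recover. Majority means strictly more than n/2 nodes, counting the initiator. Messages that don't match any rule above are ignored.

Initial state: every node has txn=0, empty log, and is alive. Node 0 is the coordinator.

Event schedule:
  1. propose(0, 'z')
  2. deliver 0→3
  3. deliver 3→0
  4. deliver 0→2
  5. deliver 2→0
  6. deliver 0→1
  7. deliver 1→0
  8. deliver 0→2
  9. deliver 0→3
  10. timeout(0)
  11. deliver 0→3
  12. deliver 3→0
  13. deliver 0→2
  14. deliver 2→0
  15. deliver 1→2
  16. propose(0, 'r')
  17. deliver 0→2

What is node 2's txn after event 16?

2

after 1 — propose(0,'z'): n0:coor/t1/[-]
after 2 — deliver 0→3: n3:part/t1/[-]
after 3 — deliver 3→0: ·
after 4 — deliver 0→2: n2:part/t1/[-]
after 5 — deliver 2→0: ·
after 6 — deliver 0→1: n1:part/t1/[-]
after 7 — deliver 1→0: n0:coor/t1/[z]
after 8 — deliver 0→2: n2:part/t1/[z]
after 9 — deliver 0→3: n3:part/t1/[z]
after 10 — timeout(0): n0:coor/t2/[z]
after 11 — deliver 0→3: n3:part/t2/[z]
after 12 — deliver 3→0: ·
after 13 — deliver 0→2: n2:part/t2/[z]
after 14 — deliver 2→0: ·
after 15 — deliver 1→2: ·
after 16 — propose(0,'r'): n0:coor/t3/[z]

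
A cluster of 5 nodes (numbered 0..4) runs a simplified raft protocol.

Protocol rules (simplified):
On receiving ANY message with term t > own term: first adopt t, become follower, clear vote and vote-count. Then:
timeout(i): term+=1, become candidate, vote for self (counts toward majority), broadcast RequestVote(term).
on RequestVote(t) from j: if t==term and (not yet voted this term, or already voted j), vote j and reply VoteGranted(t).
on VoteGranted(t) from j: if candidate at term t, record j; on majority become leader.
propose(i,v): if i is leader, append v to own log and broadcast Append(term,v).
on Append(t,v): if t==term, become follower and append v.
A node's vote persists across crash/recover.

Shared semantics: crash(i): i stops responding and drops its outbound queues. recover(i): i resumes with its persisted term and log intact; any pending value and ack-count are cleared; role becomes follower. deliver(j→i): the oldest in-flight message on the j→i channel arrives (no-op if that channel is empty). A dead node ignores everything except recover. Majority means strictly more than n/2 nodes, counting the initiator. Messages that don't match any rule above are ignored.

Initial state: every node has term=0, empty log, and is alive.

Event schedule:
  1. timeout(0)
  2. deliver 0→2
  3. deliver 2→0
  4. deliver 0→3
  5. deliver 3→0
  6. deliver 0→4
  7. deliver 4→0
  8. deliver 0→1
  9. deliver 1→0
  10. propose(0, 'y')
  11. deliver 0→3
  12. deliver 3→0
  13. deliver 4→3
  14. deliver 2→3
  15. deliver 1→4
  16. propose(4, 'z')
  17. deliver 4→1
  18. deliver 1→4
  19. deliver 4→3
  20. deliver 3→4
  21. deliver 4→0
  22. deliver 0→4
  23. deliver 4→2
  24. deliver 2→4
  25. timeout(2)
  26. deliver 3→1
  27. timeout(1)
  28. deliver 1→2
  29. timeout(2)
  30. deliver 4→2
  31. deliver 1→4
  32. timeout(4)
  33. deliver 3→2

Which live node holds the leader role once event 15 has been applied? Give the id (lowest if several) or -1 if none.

0

step 1 timeout(0): 0={cand,t=1,log=-}
step 2 deliver 0→2: 2={foll,t=1,log=-}
step 3 deliver 2→0: —
step 4 deliver 0→3: 3={foll,t=1,log=-}
step 5 deliver 3→0: 0={lead,t=1,log=-}
step 6 deliver 0→4: 4={foll,t=1,log=-}
step 7 deliver 4→0: —
step 8 deliver 0→1: 1={foll,t=1,log=-}
step 9 deliver 1→0: —
step 10 propose(0,'y'): 0={lead,t=1,log=y}
step 11 deliver 0→3: 3={foll,t=1,log=y}
step 12 deliver 3→0: —
step 13 deliver 4→3: —
step 14 deliver 2→3: —
step 15 deliver 1→4: —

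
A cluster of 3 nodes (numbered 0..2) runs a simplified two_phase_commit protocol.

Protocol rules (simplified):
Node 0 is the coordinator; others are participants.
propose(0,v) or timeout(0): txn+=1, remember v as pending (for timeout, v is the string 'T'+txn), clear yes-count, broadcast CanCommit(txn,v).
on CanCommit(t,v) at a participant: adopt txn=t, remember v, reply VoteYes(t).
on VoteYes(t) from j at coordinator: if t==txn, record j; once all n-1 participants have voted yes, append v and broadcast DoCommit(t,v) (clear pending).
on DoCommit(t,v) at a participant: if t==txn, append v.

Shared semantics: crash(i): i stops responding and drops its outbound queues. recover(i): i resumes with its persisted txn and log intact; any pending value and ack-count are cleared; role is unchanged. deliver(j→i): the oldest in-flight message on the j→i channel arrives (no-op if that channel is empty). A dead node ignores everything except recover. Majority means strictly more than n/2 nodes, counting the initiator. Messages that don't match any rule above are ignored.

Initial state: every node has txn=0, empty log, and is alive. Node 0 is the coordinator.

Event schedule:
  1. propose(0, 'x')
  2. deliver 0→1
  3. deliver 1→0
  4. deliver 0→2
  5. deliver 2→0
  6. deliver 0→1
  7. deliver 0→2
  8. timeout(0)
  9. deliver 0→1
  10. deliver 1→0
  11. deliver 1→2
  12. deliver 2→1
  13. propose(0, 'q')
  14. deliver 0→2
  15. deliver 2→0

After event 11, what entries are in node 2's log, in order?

x

e1 propose(0,'x'): 0[coor,t=1,-]
e2 deliver 0→1: 1[part,t=1,-]
e3 deliver 1→0: ·
e4 deliver 0→2: 2[part,t=1,-]
e5 deliver 2→0: 0[coor,t=1,x]
e6 deliver 0→1: 1[part,t=1,x]
e7 deliver 0→2: 2[part,t=1,x]
e8 timeout(0): 0[coor,t=2,x]
e9 deliver 0→1: 1[part,t=2,x]
e10 deliver 1→0: ·
e11 deliver 1→2: ·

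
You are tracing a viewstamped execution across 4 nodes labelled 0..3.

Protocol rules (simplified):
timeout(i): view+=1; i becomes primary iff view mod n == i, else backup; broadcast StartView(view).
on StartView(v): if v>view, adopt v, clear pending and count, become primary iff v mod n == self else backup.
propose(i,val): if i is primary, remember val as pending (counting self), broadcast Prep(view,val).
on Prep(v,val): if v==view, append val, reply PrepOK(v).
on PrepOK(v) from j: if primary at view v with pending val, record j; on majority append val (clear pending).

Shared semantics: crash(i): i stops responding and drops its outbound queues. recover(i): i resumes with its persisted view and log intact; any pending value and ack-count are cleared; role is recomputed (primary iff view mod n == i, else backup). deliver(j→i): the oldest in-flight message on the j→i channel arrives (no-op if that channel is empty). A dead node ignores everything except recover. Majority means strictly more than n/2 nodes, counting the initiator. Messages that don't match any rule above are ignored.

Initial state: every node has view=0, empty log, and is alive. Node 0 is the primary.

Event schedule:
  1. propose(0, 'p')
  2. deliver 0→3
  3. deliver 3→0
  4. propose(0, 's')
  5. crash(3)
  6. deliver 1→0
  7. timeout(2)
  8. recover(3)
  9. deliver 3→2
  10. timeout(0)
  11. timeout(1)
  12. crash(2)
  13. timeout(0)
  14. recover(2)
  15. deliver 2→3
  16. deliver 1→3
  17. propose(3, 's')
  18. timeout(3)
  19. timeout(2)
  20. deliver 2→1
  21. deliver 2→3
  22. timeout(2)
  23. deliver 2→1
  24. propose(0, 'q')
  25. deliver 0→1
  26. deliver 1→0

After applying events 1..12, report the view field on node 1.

1

[1] propose(0,'p') → ∅
[2] deliver 0→3 → N3(back v0 [p])
[3] deliver 3→0 → ∅
[4] propose(0,'s') → ∅
[5] crash(3) → N3(✗back v0 [p])
[6] deliver 1→0 → ∅
[7] timeout(2) → N2(back v1 [-])
[8] recover(3) → N3(back v0 [p])
[9] deliver 3→2 → ∅
[10] timeout(0) → N0(back v1 [-])
[11] timeout(1) → N1(prim v1 [-])
[12] crash(2) → N2(✗back v1 [-])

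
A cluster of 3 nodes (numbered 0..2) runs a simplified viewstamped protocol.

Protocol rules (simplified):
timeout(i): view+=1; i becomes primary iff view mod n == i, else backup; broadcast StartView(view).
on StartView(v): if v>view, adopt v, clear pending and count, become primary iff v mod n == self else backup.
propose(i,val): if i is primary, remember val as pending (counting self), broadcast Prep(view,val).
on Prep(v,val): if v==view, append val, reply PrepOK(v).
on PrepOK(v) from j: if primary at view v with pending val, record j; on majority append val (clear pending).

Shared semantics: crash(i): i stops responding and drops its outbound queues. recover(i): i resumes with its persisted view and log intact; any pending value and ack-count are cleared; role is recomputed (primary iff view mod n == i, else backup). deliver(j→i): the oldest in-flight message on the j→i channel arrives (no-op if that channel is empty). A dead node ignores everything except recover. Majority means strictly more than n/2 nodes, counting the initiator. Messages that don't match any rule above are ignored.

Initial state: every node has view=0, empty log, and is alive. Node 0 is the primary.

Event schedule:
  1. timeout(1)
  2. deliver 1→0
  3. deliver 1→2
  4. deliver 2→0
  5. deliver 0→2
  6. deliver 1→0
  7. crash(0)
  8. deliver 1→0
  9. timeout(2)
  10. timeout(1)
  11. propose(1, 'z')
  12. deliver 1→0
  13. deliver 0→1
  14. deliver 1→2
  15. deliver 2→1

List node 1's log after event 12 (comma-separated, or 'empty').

step 1 timeout(1): 1={prim,v=1,log=-}
step 2 deliver 1→0: 0={back,v=1,log=-}
step 3 deliver 1→2: 2={back,v=1,log=-}
step 4 deliver 2→0: —
step 5 deliver 0→2: —
step 6 deliver 1→0: —
step 7 crash(0): 0={✗back,v=1,log=-}
step 8 deliver 1→0: —
step 9 timeout(2): 2={prim,v=2,log=-}
step 10 timeout(1): 1={back,v=2,log=-}
step 11 propose(1,'z'): —
step 12 deliver 1→0: —

empty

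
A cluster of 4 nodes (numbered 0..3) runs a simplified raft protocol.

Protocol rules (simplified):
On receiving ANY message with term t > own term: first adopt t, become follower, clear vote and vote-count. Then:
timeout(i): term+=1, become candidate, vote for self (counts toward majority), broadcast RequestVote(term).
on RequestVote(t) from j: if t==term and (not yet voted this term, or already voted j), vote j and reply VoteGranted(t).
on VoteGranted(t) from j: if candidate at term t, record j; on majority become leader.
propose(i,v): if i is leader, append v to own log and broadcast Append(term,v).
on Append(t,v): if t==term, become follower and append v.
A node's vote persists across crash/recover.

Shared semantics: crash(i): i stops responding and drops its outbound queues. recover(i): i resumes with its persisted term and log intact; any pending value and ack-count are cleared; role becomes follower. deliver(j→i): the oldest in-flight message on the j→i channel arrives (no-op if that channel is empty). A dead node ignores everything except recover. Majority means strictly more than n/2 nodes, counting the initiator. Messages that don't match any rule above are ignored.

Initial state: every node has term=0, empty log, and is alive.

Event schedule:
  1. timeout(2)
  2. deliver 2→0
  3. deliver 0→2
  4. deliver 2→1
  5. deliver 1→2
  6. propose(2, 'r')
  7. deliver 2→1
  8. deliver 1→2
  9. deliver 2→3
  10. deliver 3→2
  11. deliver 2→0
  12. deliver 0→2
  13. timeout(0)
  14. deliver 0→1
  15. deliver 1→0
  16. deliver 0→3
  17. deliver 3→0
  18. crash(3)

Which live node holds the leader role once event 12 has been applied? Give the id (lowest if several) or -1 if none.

step 1 timeout(2): 2={cand,t=1,log=-}
step 2 deliver 2→0: 0={foll,t=1,log=-}
step 3 deliver 0→2: —
step 4 deliver 2→1: 1={foll,t=1,log=-}
step 5 deliver 1→2: 2={lead,t=1,log=-}
step 6 propose(2,'r'): 2={lead,t=1,log=r}
step 7 deliver 2→1: 1={foll,t=1,log=r}
step 8 deliver 1→2: —
step 9 deliver 2→3: 3={foll,t=1,log=-}
step 10 deliver 3→2: —
step 11 deliver 2→0: 0={foll,t=1,log=r}
step 12 deliver 0→2: —

2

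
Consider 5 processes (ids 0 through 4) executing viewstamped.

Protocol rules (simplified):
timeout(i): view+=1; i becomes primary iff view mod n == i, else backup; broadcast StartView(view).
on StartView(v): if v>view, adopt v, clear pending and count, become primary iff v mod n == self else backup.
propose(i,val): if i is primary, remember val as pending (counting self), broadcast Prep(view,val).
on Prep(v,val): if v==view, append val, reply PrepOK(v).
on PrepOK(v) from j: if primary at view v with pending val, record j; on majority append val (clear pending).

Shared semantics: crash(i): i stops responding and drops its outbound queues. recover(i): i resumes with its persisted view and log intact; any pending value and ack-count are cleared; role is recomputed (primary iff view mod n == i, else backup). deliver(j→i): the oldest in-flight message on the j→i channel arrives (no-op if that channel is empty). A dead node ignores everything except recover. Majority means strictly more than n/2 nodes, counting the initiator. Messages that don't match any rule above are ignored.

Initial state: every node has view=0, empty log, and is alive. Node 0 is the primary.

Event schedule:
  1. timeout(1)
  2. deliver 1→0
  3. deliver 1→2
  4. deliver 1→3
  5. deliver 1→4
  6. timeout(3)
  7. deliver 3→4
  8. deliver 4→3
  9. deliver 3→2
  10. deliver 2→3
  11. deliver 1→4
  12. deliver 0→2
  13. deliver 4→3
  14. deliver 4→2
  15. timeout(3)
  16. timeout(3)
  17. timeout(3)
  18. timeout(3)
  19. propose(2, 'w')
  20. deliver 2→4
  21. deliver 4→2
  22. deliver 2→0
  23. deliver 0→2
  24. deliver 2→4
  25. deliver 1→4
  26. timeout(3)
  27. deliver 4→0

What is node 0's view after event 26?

1

after 1 — timeout(1): n1:prim/v1/[-]
after 2 — deliver 1→0: n0:back/v1/[-]
after 3 — deliver 1→2: n2:back/v1/[-]
after 4 — deliver 1→3: n3:back/v1/[-]
after 5 — deliver 1→4: n4:back/v1/[-]
after 6 — timeout(3): n3:back/v2/[-]
after 7 — deliver 3→4: n4:back/v2/[-]
after 8 — deliver 4→3: ·
after 9 — deliver 3→2: n2:prim/v2/[-]
after 10 — deliver 2→3: ·
after 11 — deliver 1→4: ·
after 12 — deliver 0→2: ·
after 13 — deliver 4→3: ·
after 14 — deliver 4→2: ·
after 15 — timeout(3): n3:prim/v3/[-]
after 16 — timeout(3): n3:back/v4/[-]
after 17 — timeout(3): n3:back/v5/[-]
after 18 — timeout(3): n3:back/v6/[-]
after 19 — propose(2,'w'): ·
after 20 — deliver 2→4: n4:back/v2/[w]
after 21 — deliver 4→2: ·
after 22 — deliver 2→0: ·
after 23 — deliver 0→2: ·
after 24 — deliver 2→4: ·
after 25 — deliver 1→4: ·
after 26 — timeout(3): n3:back/v7/[-]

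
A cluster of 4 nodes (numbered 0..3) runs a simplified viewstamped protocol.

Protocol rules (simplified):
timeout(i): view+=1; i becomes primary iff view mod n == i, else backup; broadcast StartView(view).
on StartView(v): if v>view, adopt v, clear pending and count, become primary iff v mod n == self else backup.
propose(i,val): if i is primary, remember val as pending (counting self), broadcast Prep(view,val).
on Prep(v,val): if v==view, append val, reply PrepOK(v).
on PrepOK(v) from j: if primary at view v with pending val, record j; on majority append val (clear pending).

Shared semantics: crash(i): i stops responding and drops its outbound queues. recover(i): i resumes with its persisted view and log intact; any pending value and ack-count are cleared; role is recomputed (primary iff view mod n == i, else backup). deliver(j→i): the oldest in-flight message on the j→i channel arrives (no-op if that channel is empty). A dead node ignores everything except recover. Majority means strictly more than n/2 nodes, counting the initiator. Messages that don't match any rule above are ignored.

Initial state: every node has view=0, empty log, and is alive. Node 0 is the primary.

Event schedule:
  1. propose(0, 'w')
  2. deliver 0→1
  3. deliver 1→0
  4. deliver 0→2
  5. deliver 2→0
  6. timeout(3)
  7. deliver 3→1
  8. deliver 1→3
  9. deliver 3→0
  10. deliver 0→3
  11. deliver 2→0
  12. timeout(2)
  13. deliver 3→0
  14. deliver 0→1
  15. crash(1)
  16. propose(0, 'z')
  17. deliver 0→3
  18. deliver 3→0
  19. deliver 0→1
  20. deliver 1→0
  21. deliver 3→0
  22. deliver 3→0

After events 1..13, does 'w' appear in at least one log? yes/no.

yes

1. propose(0,'w'):  nop
2. deliver 0→1:  <1:back v0 w>
3. deliver 1→0:  nop
4. deliver 0→2:  <2:back v0 w>
5. deliver 2→0:  <0:prim v0 w>
6. timeout(3):  <3:back v1 ->
7. deliver 3→1:  <1:prim v1 w>
8. deliver 1→3:  nop
9. deliver 3→0:  <0:back v1 w>
10. deliver 0→3:  nop
11. deliver 2→0:  nop
12. timeout(2):  <2:back v1 w>
13. deliver 3→0:  nop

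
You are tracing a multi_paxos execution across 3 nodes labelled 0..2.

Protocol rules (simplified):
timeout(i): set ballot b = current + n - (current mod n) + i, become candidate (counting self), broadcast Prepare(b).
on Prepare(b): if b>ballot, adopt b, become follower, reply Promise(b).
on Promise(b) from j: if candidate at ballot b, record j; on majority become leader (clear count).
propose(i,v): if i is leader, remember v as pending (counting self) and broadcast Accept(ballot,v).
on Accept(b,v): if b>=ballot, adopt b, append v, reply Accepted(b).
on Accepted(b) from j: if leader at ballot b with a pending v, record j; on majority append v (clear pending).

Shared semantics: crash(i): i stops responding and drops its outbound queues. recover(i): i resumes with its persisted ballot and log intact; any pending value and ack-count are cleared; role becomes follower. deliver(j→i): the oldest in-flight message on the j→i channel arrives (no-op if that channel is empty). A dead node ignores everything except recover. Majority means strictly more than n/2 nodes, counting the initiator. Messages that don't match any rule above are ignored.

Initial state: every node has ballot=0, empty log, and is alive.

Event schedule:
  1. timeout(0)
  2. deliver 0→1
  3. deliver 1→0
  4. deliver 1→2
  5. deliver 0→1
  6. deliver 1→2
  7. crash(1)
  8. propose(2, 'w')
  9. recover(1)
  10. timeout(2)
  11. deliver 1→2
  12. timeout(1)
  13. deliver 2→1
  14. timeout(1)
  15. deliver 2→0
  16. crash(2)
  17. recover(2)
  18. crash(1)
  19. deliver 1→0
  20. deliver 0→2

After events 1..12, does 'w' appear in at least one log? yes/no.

e1 timeout(0): 0[cand,b=3,-]
e2 deliver 0→1: 1[foll,b=3,-]
e3 deliver 1→0: 0[lead,b=3,-]
e4 deliver 1→2: ·
e5 deliver 0→1: ·
e6 deliver 1→2: ·
e7 crash(1): 1[✗foll,b=3,-]
e8 propose(2,'w'): ·
e9 recover(1): 1[foll,b=3,-]
e10 timeout(2): 2[cand,b=5,-]
e11 deliver 1→2: ·
e12 timeout(1): 1[cand,b=7,-]

no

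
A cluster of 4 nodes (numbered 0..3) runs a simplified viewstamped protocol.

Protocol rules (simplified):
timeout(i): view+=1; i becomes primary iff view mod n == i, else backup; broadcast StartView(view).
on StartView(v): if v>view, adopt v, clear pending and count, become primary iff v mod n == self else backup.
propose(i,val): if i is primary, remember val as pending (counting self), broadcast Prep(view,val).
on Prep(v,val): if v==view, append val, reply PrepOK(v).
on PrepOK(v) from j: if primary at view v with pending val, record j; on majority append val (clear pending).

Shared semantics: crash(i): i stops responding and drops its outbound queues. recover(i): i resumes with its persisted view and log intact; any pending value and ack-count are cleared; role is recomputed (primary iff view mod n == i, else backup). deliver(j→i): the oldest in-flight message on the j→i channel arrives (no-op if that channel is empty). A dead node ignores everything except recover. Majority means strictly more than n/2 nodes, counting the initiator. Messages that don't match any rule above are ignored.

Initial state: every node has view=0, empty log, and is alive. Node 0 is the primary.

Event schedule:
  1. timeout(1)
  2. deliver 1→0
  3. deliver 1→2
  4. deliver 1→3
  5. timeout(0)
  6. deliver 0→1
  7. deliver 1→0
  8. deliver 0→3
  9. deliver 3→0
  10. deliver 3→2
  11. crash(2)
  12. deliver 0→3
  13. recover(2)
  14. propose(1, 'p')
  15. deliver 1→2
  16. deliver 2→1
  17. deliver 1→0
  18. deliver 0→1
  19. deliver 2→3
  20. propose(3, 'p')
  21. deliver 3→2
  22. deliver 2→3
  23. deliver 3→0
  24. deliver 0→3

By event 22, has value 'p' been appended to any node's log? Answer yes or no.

[1] timeout(1) → N1(prim v1 [-])
[2] deliver 1→0 → N0(back v1 [-])
[3] deliver 1→2 → N2(back v1 [-])
[4] deliver 1→3 → N3(back v1 [-])
[5] timeout(0) → N0(back v2 [-])
[6] deliver 0→1 → N1(back v2 [-])
[7] deliver 1→0 → ∅
[8] deliver 0→3 → N3(back v2 [-])
[9] deliver 3→0 → ∅
[10] deliver 3→2 → ∅
[11] crash(2) → N2(✗back v1 [-])
[12] deliver 0→3 → ∅
[13] recover(2) → N2(back v1 [-])
[14] propose(1,'p') → ∅
[15] deliver 1→2 → ∅
[16] deliver 2→1 → ∅
[17] deliver 1→0 → ∅
[18] deliver 0→1 → ∅
[19] deliver 2→3 → ∅
[20] propose(3,'p') → ∅
[21] deliver 3→2 → ∅
[22] deliver 2→3 → ∅

no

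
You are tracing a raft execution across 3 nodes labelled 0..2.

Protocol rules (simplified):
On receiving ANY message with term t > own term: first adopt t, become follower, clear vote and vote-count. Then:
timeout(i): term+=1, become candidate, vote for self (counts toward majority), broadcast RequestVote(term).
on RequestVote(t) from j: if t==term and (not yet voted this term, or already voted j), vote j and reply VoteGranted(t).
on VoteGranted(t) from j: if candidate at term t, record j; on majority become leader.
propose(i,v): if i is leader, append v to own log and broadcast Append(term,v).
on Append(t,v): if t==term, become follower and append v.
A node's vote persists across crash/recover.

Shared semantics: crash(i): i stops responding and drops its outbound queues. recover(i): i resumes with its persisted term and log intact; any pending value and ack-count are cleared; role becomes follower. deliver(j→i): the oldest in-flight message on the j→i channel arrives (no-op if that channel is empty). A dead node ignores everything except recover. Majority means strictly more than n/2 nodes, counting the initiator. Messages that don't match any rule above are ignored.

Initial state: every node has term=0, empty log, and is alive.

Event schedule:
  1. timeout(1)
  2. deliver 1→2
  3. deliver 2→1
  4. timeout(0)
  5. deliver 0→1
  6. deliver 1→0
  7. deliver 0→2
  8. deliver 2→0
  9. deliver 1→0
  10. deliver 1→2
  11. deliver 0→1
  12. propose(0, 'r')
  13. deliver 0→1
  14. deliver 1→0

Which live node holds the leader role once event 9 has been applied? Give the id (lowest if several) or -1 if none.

step 1 timeout(1): 1={cand,t=1,log=-}
step 2 deliver 1→2: 2={foll,t=1,log=-}
step 3 deliver 2→1: 1={lead,t=1,log=-}
step 4 timeout(0): 0={cand,t=1,log=-}
step 5 deliver 0→1: —
step 6 deliver 1→0: —
step 7 deliver 0→2: —
step 8 deliver 2→0: —
step 9 deliver 1→0: —

1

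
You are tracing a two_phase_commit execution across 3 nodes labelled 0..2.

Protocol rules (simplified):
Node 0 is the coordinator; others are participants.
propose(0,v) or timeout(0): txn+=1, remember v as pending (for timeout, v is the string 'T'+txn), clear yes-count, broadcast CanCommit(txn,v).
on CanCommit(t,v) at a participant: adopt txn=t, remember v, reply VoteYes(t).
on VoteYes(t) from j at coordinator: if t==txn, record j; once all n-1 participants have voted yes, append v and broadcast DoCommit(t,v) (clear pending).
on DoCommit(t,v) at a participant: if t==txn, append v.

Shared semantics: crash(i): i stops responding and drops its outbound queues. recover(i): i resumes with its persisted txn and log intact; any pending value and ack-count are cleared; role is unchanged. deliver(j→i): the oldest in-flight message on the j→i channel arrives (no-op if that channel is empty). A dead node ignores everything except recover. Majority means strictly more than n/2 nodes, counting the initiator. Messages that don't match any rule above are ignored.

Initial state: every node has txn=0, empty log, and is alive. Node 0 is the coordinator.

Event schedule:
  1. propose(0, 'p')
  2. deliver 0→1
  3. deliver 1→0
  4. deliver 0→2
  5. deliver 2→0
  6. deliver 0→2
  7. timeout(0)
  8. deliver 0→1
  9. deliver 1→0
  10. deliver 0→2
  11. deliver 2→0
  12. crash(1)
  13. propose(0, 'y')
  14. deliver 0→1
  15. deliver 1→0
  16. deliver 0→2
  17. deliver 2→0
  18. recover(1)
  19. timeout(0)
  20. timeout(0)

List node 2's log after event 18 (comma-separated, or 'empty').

e1 propose(0,'p'): 0[coor,t=1,-]
e2 deliver 0→1: 1[part,t=1,-]
e3 deliver 1→0: ·
e4 deliver 0→2: 2[part,t=1,-]
e5 deliver 2→0: 0[coor,t=1,p]
e6 deliver 0→2: 2[part,t=1,p]
e7 timeout(0): 0[coor,t=2,p]
e8 deliver 0→1: 1[part,t=1,p]
e9 deliver 1→0: ·
e10 deliver 0→2: 2[part,t=2,p]
e11 deliver 2→0: ·
e12 crash(1): 1[✗part,t=1,p]
e13 propose(0,'y'): 0[coor,t=3,p]
e14 deliver 0→1: ·
e15 deliver 1→0: ·
e16 deliver 0→2: 2[part,t=3,p]
e17 deliver 2→0: ·
e18 recover(1): 1[part,t=1,p]

p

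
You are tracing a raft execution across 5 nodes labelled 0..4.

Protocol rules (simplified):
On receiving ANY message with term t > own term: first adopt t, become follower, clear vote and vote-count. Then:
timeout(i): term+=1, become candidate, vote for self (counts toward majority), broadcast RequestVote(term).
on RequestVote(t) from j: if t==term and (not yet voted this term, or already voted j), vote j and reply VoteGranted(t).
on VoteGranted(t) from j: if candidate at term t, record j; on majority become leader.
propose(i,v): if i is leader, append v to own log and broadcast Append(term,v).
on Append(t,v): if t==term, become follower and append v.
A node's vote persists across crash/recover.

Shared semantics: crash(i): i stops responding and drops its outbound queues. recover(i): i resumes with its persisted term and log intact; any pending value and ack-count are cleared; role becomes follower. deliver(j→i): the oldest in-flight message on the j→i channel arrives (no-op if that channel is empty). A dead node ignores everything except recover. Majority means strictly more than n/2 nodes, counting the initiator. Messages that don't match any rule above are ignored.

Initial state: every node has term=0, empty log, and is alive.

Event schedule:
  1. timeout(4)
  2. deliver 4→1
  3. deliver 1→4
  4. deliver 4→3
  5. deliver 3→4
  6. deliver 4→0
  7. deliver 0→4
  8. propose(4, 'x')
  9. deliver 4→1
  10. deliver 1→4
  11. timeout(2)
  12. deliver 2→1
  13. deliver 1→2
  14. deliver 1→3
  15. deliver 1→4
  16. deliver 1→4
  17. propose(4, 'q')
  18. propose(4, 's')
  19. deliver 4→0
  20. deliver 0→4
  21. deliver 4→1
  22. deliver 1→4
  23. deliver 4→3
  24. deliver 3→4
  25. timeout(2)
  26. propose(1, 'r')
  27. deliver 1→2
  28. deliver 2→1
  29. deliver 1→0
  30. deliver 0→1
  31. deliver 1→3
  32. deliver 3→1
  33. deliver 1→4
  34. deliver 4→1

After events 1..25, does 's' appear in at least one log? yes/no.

e1 timeout(4): 4[cand,t=1,-]
e2 deliver 4→1: 1[foll,t=1,-]
e3 deliver 1→4: ·
e4 deliver 4→3: 3[foll,t=1,-]
e5 deliver 3→4: 4[lead,t=1,-]
e6 deliver 4→0: 0[foll,t=1,-]
e7 deliver 0→4: ·
e8 propose(4,'x'): 4[lead,t=1,x]
e9 deliver 4→1: 1[foll,t=1,x]
e10 deliver 1→4: ·
e11 timeout(2): 2[cand,t=1,-]
e12 deliver 2→1: ·
e13 deliver 1→2: ·
e14 deliver 1→3: ·
e15 deliver 1→4: ·
e16 deliver 1→4: ·
e17 propose(4,'q'): 4[lead,t=1,x,q]
e18 propose(4,'s'): 4[lead,t=1,x,q,s]
e19 deliver 4→0: 0[foll,t=1,x]
e20 deliver 0→4: ·
e21 deliver 4→1: 1[foll,t=1,x,q]
e22 deliver 1→4: ·
e23 deliver 4→3: 3[foll,t=1,x]
e24 deliver 3→4: ·
e25 timeout(2): 2[cand,t=2,-]

yes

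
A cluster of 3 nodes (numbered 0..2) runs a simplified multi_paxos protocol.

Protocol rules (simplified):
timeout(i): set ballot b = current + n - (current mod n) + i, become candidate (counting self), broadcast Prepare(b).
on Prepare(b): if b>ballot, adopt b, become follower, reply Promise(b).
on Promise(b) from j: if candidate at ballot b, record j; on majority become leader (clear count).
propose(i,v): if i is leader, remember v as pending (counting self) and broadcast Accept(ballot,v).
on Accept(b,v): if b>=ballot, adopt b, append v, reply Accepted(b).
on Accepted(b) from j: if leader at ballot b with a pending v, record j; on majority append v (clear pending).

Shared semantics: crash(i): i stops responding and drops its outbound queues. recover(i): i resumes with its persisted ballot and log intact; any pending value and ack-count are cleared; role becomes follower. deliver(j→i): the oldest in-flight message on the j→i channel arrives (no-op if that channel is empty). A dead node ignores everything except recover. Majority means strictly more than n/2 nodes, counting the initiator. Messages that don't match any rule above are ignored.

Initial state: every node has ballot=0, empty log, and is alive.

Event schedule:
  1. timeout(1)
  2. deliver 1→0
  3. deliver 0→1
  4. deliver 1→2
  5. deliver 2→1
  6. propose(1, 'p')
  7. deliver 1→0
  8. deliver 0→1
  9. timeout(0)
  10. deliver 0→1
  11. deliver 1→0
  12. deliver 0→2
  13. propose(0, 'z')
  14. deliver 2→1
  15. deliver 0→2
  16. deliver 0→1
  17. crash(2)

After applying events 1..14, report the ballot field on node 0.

1. timeout(1):  <1:cand b4 ->
2. deliver 1→0:  <0:foll b4 ->
3. deliver 0→1:  <1:lead b4 ->
4. deliver 1→2:  <2:foll b4 ->
5. deliver 2→1:  nop
6. propose(1,'p'):  nop
7. deliver 1→0:  <0:foll b4 p>
8. deliver 0→1:  <1:lead b4 p>
9. timeout(0):  <0:cand b6 p>
10. deliver 0→1:  <1:foll b6 p>
11. deliver 1→0:  <0:lead b6 p>
12. deliver 0→2:  <2:foll b6 ->
13. propose(0,'z'):  nop
14. deliver 2→1:  nop

6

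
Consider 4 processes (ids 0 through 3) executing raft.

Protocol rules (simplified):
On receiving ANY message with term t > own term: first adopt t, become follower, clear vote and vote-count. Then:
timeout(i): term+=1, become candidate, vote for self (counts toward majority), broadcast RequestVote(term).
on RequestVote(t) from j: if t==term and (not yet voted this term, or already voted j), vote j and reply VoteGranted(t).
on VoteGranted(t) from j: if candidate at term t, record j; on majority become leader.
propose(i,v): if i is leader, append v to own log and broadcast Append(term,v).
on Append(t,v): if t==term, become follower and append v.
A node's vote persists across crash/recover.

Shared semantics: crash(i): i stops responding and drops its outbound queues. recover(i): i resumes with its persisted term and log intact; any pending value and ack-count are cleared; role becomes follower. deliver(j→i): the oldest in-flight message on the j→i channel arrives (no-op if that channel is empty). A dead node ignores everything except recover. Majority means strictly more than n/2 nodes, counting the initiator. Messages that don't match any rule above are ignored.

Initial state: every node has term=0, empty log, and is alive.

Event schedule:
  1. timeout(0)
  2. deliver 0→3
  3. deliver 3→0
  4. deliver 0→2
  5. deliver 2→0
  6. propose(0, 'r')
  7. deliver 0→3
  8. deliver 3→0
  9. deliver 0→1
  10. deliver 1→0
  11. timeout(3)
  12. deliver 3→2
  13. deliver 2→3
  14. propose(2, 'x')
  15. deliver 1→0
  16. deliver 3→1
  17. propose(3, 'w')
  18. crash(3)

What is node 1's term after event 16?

2

e1 timeout(0): 0[cand,t=1,-]
e2 deliver 0→3: 3[foll,t=1,-]
e3 deliver 3→0: ·
e4 deliver 0→2: 2[foll,t=1,-]
e5 deliver 2→0: 0[lead,t=1,-]
e6 propose(0,'r'): 0[lead,t=1,r]
e7 deliver 0→3: 3[foll,t=1,r]
e8 deliver 3→0: ·
e9 deliver 0→1: 1[foll,t=1,-]
e10 deliver 1→0: ·
e11 timeout(3): 3[cand,t=2,r]
e12 deliver 3→2: 2[foll,t=2,-]
e13 deliver 2→3: ·
e14 propose(2,'x'): ·
e15 deliver 1→0: ·
e16 deliver 3→1: 1[foll,t=2,-]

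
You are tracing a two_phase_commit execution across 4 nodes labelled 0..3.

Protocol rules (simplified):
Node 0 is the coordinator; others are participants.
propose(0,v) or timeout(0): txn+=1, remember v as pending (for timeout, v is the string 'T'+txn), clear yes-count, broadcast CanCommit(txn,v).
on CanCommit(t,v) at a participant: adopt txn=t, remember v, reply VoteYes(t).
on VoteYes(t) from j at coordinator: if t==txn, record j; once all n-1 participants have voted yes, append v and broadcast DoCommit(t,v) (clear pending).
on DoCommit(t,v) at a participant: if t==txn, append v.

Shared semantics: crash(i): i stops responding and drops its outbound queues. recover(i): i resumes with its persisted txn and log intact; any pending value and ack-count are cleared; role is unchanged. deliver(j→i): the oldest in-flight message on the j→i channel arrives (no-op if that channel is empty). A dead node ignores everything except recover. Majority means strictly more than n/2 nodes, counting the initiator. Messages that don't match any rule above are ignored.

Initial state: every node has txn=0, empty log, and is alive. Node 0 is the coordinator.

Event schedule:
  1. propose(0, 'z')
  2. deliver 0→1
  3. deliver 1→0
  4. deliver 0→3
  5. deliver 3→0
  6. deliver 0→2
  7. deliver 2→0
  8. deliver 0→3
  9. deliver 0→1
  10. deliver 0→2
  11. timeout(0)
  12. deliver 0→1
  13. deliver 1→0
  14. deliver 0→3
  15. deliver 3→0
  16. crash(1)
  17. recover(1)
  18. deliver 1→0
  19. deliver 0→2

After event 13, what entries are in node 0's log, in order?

z

e1 propose(0,'z'): 0[coor,t=1,-]
e2 deliver 0→1: 1[part,t=1,-]
e3 deliver 1→0: ·
e4 deliver 0→3: 3[part,t=1,-]
e5 deliver 3→0: ·
e6 deliver 0→2: 2[part,t=1,-]
e7 deliver 2→0: 0[coor,t=1,z]
e8 deliver 0→3: 3[part,t=1,z]
e9 deliver 0→1: 1[part,t=1,z]
e10 deliver 0→2: 2[part,t=1,z]
e11 timeout(0): 0[coor,t=2,z]
e12 deliver 0→1: 1[part,t=2,z]
e13 deliver 1→0: ·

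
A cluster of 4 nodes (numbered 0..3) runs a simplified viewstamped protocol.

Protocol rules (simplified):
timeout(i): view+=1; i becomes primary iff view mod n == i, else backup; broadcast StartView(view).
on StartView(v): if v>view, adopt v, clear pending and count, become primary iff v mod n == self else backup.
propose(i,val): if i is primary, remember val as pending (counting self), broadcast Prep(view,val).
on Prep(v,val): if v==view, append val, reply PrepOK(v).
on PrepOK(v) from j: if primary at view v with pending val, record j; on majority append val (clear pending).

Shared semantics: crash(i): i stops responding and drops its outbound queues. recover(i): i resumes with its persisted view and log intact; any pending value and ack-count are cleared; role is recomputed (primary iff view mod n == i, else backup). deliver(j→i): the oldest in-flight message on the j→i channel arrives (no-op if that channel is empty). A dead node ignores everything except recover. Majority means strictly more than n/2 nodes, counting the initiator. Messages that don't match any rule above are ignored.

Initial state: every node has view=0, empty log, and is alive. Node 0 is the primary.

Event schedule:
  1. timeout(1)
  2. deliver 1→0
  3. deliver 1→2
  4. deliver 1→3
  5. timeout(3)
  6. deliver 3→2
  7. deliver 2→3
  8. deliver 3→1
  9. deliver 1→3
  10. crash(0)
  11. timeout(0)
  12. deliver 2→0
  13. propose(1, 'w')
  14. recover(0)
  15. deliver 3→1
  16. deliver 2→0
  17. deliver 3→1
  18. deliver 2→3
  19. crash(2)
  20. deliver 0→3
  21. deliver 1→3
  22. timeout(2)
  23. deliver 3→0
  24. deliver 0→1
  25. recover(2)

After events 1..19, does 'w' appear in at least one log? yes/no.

no

[1] timeout(1) → N1(prim v1 [-])
[2] deliver 1→0 → N0(back v1 [-])
[3] deliver 1→2 → N2(back v1 [-])
[4] deliver 1→3 → N3(back v1 [-])
[5] timeout(3) → N3(back v2 [-])
[6] deliver 3→2 → N2(prim v2 [-])
[7] deliver 2→3 → ∅
[8] deliver 3→1 → N1(back v2 [-])
[9] deliver 1→3 → ∅
[10] crash(0) → N0(✗back v1 [-])
[11] timeout(0) → ∅
[12] deliver 2→0 → ∅
[13] propose(1,'w') → ∅
[14] recover(0) → N0(back v1 [-])
[15] deliver 3→1 → ∅
[16] deliver 2→0 → ∅
[17] deliver 3→1 → ∅
[18] deliver 2→3 → ∅
[19] crash(2) → N2(✗prim v2 [-])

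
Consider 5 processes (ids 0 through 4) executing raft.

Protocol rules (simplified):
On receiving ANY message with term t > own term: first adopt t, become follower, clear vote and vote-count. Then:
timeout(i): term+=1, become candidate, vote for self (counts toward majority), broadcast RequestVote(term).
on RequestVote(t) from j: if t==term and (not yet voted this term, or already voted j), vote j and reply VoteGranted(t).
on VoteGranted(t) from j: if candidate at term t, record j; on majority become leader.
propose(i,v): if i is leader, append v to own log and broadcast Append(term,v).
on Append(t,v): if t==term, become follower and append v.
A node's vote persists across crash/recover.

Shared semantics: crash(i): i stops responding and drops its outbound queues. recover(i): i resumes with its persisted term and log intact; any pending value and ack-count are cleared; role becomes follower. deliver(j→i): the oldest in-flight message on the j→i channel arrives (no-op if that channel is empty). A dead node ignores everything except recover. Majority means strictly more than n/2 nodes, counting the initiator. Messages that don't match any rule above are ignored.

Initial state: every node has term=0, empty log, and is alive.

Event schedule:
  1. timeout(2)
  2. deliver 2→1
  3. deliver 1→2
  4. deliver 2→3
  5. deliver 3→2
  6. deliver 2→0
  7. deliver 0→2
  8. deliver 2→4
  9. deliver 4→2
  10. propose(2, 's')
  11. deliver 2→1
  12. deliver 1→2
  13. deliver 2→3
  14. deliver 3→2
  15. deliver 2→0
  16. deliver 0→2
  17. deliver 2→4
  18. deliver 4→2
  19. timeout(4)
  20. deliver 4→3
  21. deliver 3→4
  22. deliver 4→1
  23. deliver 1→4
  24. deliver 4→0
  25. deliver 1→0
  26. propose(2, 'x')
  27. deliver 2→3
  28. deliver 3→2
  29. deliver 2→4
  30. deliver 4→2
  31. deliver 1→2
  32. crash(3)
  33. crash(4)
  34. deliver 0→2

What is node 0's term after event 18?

[1] timeout(2) → N2(cand t1 [-])
[2] deliver 2→1 → N1(foll t1 [-])
[3] deliver 1→2 → ∅
[4] deliver 2→3 → N3(foll t1 [-])
[5] deliver 3→2 → N2(lead t1 [-])
[6] deliver 2→0 → N0(foll t1 [-])
[7] deliver 0→2 → ∅
[8] deliver 2→4 → N4(foll t1 [-])
[9] deliver 4→2 → ∅
[10] propose(2,'s') → N2(lead t1 [s])
[11] deliver 2→1 → N1(foll t1 [s])
[12] deliver 1→2 → ∅
[13] deliver 2→3 → N3(foll t1 [s])
[14] deliver 3→2 → ∅
[15] deliver 2→0 → N0(foll t1 [s])
[16] deliver 0→2 → ∅
[17] deliver 2→4 → N4(foll t1 [s])
[18] deliver 4→2 → ∅

1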